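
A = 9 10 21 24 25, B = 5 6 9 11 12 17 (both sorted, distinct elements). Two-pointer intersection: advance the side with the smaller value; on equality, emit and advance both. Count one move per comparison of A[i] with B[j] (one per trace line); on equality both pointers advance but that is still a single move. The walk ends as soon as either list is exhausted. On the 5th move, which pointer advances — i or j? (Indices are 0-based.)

i=0 j=0: 9>5, j++
i=0 j=1: 9>6, j++
i=0 j=2: 9==9 emit, i++,j++
i=1 j=3: 10<11, i++
i=2 j=3: 21>11, j++

j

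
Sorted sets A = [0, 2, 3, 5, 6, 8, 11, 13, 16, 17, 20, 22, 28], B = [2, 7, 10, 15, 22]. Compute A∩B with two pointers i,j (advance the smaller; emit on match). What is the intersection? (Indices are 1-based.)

i=1 j=1: 0<2, i++
i=2 j=1: 2==2 emit, i++,j++
i=3 j=2: 3<7, i++
i=4 j=2: 5<7, i++
i=5 j=2: 6<7, i++
i=6 j=2: 8>7, j++
i=6 j=3: 8<10, i++
i=7 j=3: 11>10, j++
i=7 j=4: 11<15, i++
i=8 j=4: 13<15, i++
i=9 j=4: 16>15, j++
i=9 j=5: 16<22, i++
i=10 j=5: 17<22, i++
i=11 j=5: 20<22, i++
i=12 j=5: 22==22 emit, i++,j++

intersection = [2, 22]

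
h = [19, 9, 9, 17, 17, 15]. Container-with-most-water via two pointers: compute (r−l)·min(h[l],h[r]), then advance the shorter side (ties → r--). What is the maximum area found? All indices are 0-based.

l=0 r=5: min(19,15)*5=75 best=75 *, r--
l=0 r=4: min(19,17)*4=68 best=75, r--
l=0 r=3: min(19,17)*3=51 best=75, r--
l=0 r=2: min(19,9)*2=18 best=75, r--
l=0 r=1: min(19,9)*1=9 best=75, r--

max area = 75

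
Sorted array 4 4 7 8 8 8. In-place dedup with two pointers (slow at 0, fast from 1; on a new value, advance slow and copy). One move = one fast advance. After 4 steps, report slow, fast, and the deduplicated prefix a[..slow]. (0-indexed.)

slow=2, fast=5, prefix=[4, 7, 8]

slow=0 fast=1: a[fast]=4=a[slow] dup, fast++
slow=0 fast=2: a[fast]=7≠a[slow]=4 write a[1]=7, slow++,fast++
slow=1 fast=3: a[fast]=8≠a[slow]=7 write a[2]=8, slow++,fast++
slow=2 fast=4: a[fast]=8=a[slow] dup, fast++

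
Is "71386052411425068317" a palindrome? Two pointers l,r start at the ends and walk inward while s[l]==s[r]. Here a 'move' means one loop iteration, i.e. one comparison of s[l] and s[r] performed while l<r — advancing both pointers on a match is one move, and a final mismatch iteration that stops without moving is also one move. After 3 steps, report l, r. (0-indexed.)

l=3, r=16

[0,19] '7'=='7' → l++,r--
[1,18] '1'=='1' → l++,r--
[2,17] '3'=='3' → l++,r--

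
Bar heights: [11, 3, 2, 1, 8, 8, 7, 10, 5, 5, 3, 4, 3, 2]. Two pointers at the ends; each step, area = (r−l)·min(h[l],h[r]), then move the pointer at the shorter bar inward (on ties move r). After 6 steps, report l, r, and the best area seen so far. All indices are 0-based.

l=0 r=13: min(11,2)*13=26 best=26 *, r--
l=0 r=12: min(11,3)*12=36 best=36 *, r--
l=0 r=11: min(11,4)*11=44 best=44 *, r--
l=0 r=10: min(11,3)*10=30 best=44, r--
l=0 r=9: min(11,5)*9=45 best=45 *, r--
l=0 r=8: min(11,5)*8=40 best=45, r--

l=0, r=7, best area=45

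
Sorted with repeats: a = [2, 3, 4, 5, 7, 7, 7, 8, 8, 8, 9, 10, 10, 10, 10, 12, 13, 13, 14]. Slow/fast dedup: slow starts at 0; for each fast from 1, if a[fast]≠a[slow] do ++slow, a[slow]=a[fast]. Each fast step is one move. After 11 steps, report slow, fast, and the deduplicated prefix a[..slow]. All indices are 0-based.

(s=0,f=1) a[fast]=3≠a[slow]=2 write a[1]=3 → slow++,fast++
(s=1,f=2) a[fast]=4≠a[slow]=3 write a[2]=4 → slow++,fast++
(s=2,f=3) a[fast]=5≠a[slow]=4 write a[3]=5 → slow++,fast++
(s=3,f=4) a[fast]=7≠a[slow]=5 write a[4]=7 → slow++,fast++
(s=4,f=5) a[fast]=7=a[slow] dup → fast++
(s=4,f=6) a[fast]=7=a[slow] dup → fast++
(s=4,f=7) a[fast]=8≠a[slow]=7 write a[5]=8 → slow++,fast++
(s=5,f=8) a[fast]=8=a[slow] dup → fast++
(s=5,f=9) a[fast]=8=a[slow] dup → fast++
(s=5,f=10) a[fast]=9≠a[slow]=8 write a[6]=9 → slow++,fast++
(s=6,f=11) a[fast]=10≠a[slow]=9 write a[7]=10 → slow++,fast++

slow=7, fast=12, prefix=[2, 3, 4, 5, 7, 8, 9, 10]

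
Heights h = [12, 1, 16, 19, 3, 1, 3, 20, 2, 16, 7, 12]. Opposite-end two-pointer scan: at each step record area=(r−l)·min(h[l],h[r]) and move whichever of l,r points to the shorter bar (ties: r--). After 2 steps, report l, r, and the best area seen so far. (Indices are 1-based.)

l=1 r=12: min(12,12)*11=132 best=132 *, r--
l=1 r=11: min(12,7)*10=70 best=132, r--

l=1, r=10, best area=132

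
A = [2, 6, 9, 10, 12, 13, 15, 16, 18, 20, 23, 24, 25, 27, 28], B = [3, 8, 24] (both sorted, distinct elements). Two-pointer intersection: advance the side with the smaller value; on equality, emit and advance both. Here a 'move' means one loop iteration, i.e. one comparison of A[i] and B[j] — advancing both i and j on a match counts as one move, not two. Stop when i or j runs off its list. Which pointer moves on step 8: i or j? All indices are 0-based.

i=0 j=0: 2<3, i++
i=1 j=0: 6>3, j++
i=1 j=1: 6<8, i++
i=2 j=1: 9>8, j++
i=2 j=2: 9<24, i++
i=3 j=2: 10<24, i++
i=4 j=2: 12<24, i++
i=5 j=2: 13<24, i++

i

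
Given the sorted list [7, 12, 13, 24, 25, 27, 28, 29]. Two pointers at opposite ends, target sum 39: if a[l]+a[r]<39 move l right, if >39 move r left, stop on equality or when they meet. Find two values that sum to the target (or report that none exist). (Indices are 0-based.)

[0,7] 7+29=36 <39 → l++
[1,7] 12+29=41 >39 → r--
[1,6] 12+28=40 >39 → r--
[1,5] 12+27=39 → found

(12, 27)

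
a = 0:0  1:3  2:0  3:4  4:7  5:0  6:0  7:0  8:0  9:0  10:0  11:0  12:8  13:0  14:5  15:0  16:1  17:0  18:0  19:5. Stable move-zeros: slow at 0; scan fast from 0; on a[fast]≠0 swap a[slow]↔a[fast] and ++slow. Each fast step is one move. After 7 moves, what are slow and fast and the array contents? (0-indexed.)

(s=0,f=0) a[fast]=0 → fast++
(s=0,f=1) a[fast]=3≠0 swap→a[0]=3 → slow++,fast++
(s=1,f=2) a[fast]=0 → fast++
(s=1,f=3) a[fast]=4≠0 swap→a[1]=4 → slow++,fast++
(s=2,f=4) a[fast]=7≠0 swap→a[2]=7 → slow++,fast++
(s=3,f=5) a[fast]=0 → fast++
(s=3,f=6) a[fast]=0 → fast++

slow=3, fast=7, a=[3, 4, 7, 0, 0, 0, 0, 0, 0, 0, 0, 0, 8, 0, 5, 0, 1, 0, 0, 5]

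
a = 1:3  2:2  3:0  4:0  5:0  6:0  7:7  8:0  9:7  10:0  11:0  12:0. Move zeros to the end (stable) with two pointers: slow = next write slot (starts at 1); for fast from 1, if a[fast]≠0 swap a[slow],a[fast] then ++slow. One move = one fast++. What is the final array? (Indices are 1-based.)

slow=1 fast=1: a[fast]=3≠0 swap→a[1]=3, slow++,fast++
slow=2 fast=2: a[fast]=2≠0 swap→a[2]=2, slow++,fast++
slow=3 fast=3: a[fast]=0, fast++
slow=3 fast=4: a[fast]=0, fast++
slow=3 fast=5: a[fast]=0, fast++
slow=3 fast=6: a[fast]=0, fast++
slow=3 fast=7: a[fast]=7≠0 swap→a[3]=7, slow++,fast++
slow=4 fast=8: a[fast]=0, fast++
slow=4 fast=9: a[fast]=7≠0 swap→a[4]=7, slow++,fast++
slow=5 fast=10: a[fast]=0, fast++
slow=5 fast=11: a[fast]=0, fast++
slow=5 fast=12: a[fast]=0, fast++

[3, 2, 7, 7, 0, 0, 0, 0, 0, 0, 0, 0]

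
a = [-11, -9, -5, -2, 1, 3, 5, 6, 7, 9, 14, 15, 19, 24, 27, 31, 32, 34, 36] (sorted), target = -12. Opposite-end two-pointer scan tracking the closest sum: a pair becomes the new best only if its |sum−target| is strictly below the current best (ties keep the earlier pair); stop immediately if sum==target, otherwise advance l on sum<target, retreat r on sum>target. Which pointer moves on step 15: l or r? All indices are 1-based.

r

l=1 r=19: -11+36=25 d=37 *, r--
l=1 r=18: -11+34=23 d=35 *, r--
l=1 r=17: -11+32=21 d=33 *, r--
l=1 r=16: -11+31=20 d=32 *, r--
l=1 r=15: -11+27=16 d=28 *, r--
l=1 r=14: -11+24=13 d=25 *, r--
l=1 r=13: -11+19=8 d=20 *, r--
l=1 r=12: -11+15=4 d=16 *, r--
l=1 r=11: -11+14=3 d=15 *, r--
l=1 r=10: -11+9=-2 d=10 *, r--
l=1 r=9: -11+7=-4 d=8 *, r--
l=1 r=8: -11+6=-5 d=7 *, r--
l=1 r=7: -11+5=-6 d=6 *, r--
l=1 r=6: -11+3=-8 d=4 *, r--
l=1 r=5: -11+1=-10 d=2 *, r--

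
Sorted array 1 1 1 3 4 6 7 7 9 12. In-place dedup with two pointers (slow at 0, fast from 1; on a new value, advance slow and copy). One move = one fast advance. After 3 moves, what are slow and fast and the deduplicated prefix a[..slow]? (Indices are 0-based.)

slow=0 fast=1: a[fast]=1=a[slow] dup, fast++
slow=0 fast=2: a[fast]=1=a[slow] dup, fast++
slow=0 fast=3: a[fast]=3≠a[slow]=1 write a[1]=3, slow++,fast++

slow=1, fast=4, prefix=[1, 3]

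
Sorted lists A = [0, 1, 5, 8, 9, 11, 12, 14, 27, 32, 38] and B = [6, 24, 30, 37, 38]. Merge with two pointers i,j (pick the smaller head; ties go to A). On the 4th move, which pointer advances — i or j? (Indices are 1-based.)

j

[i=1,j=1] A[i]=0<=B[j]=6 take 0 → i++
[i=2,j=1] A[i]=1<=B[j]=6 take 1 → i++
[i=3,j=1] A[i]=5<=B[j]=6 take 5 → i++
[i=4,j=1] A[i]=8>B[j]=6 take 6 → j++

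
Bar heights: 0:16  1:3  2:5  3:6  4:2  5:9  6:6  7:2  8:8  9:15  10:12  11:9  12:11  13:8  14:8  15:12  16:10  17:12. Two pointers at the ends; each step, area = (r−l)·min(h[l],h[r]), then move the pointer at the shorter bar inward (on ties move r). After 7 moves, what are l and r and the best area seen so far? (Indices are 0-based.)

l=0, r=10, best area=204

l=0 r=17: min(16,12)*17=204 best=204 *, r--
l=0 r=16: min(16,10)*16=160 best=204, r--
l=0 r=15: min(16,12)*15=180 best=204, r--
l=0 r=14: min(16,8)*14=112 best=204, r--
l=0 r=13: min(16,8)*13=104 best=204, r--
l=0 r=12: min(16,11)*12=132 best=204, r--
l=0 r=11: min(16,9)*11=99 best=204, r--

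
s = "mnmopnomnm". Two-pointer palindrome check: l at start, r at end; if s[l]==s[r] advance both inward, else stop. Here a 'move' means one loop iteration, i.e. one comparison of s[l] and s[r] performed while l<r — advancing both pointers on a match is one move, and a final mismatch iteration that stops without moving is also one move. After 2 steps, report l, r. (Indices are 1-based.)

l=1 r=10: 'm'=='m', l++,r--
l=2 r=9: 'n'=='n', l++,r--

l=3, r=8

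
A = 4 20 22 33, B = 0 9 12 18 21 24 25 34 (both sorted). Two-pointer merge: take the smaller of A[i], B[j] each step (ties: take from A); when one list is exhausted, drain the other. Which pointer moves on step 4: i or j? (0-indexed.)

j

[i=0,j=0] A[i]=4>B[j]=0 take 0 → j++
[i=0,j=1] A[i]=4<=B[j]=9 take 4 → i++
[i=1,j=1] A[i]=20>B[j]=9 take 9 → j++
[i=1,j=2] A[i]=20>B[j]=12 take 12 → j++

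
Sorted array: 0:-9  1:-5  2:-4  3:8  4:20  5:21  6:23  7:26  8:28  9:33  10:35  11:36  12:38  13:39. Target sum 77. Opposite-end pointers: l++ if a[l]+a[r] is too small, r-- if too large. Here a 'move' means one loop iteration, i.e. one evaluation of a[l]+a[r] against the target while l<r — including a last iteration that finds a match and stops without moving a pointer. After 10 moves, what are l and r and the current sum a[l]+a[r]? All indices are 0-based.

l=10, r=13, sum=74

l=0 r=13: -9+39=30 <77, l++
l=1 r=13: -5+39=34 <77, l++
l=2 r=13: -4+39=35 <77, l++
l=3 r=13: 8+39=47 <77, l++
l=4 r=13: 20+39=59 <77, l++
l=5 r=13: 21+39=60 <77, l++
l=6 r=13: 23+39=62 <77, l++
l=7 r=13: 26+39=65 <77, l++
l=8 r=13: 28+39=67 <77, l++
l=9 r=13: 33+39=72 <77, l++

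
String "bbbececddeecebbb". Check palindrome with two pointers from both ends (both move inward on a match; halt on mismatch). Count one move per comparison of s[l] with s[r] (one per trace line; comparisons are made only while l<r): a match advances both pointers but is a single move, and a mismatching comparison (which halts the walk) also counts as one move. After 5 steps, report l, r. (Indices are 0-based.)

l=5, r=10

[0,15] 'b'=='b' → l++,r--
[1,14] 'b'=='b' → l++,r--
[2,13] 'b'=='b' → l++,r--
[3,12] 'e'=='e' → l++,r--
[4,11] 'c'=='c' → l++,r--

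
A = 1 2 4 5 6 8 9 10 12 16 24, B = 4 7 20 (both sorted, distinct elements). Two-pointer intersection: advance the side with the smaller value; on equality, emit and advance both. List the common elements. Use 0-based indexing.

intersection = [4]

[i=0,j=0] 1<4 → i++
[i=1,j=0] 2<4 → i++
[i=2,j=0] 4==4 emit → i++,j++
[i=3,j=1] 5<7 → i++
[i=4,j=1] 6<7 → i++
[i=5,j=1] 8>7 → j++
[i=5,j=2] 8<20 → i++
[i=6,j=2] 9<20 → i++
[i=7,j=2] 10<20 → i++
[i=8,j=2] 12<20 → i++
[i=9,j=2] 16<20 → i++
[i=10,j=2] 24>20 → j++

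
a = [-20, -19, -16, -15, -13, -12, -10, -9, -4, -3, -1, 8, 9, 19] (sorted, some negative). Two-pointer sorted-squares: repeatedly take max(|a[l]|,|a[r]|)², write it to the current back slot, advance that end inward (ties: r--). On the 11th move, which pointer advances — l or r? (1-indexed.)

r

l=1 r=14: |-20|>|19| out[14]=400, l++
l=2 r=14: |-19|<=|19| out[13]=361, r--
l=2 r=13: |-19|>|9| out[12]=361, l++
l=3 r=13: |-16|>|9| out[11]=256, l++
l=4 r=13: |-15|>|9| out[10]=225, l++
l=5 r=13: |-13|>|9| out[9]=169, l++
l=6 r=13: |-12|>|9| out[8]=144, l++
l=7 r=13: |-10|>|9| out[7]=100, l++
l=8 r=13: |-9|<=|9| out[6]=81, r--
l=8 r=12: |-9|>|8| out[5]=81, l++
l=9 r=12: |-4|<=|8| out[4]=64, r--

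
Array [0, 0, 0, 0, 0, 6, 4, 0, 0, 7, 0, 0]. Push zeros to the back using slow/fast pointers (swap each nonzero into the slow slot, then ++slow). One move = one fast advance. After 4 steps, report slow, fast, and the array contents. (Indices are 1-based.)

slow=1, fast=5, a=[0, 0, 0, 0, 0, 6, 4, 0, 0, 7, 0, 0]

slow=1 fast=1: a[fast]=0, fast++
slow=1 fast=2: a[fast]=0, fast++
slow=1 fast=3: a[fast]=0, fast++
slow=1 fast=4: a[fast]=0, fast++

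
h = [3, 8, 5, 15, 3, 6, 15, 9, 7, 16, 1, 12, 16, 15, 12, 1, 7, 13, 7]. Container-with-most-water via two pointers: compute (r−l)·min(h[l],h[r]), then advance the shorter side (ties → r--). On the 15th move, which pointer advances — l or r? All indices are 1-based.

l

l=1 r=19: min(3,7)*18=54 best=54 *, l++
l=2 r=19: min(8,7)*17=119 best=119 *, r--
l=2 r=18: min(8,13)*16=128 best=128 *, l++
l=3 r=18: min(5,13)*15=75 best=128, l++
l=4 r=18: min(15,13)*14=182 best=182 *, r--
l=4 r=17: min(15,7)*13=91 best=182, r--
l=4 r=16: min(15,1)*12=12 best=182, r--
l=4 r=15: min(15,12)*11=132 best=182, r--
l=4 r=14: min(15,15)*10=150 best=182, r--
l=4 r=13: min(15,16)*9=135 best=182, l++
l=5 r=13: min(3,16)*8=24 best=182, l++
l=6 r=13: min(6,16)*7=42 best=182, l++
l=7 r=13: min(15,16)*6=90 best=182, l++
l=8 r=13: min(9,16)*5=45 best=182, l++
l=9 r=13: min(7,16)*4=28 best=182, l++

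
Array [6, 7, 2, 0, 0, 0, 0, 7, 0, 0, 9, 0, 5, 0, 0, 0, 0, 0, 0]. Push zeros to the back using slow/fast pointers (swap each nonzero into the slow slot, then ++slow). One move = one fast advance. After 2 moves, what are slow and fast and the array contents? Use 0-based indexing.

slow=2, fast=2, a=[6, 7, 2, 0, 0, 0, 0, 7, 0, 0, 9, 0, 5, 0, 0, 0, 0, 0, 0]

(s=0,f=0) a[fast]=6≠0 swap→a[0]=6 → slow++,fast++
(s=1,f=1) a[fast]=7≠0 swap→a[1]=7 → slow++,fast++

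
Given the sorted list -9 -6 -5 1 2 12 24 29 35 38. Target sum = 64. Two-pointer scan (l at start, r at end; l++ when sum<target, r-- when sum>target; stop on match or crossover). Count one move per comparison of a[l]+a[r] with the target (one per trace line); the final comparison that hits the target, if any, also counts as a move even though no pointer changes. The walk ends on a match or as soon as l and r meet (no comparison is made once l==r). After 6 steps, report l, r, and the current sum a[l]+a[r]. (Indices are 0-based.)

[0,9] -9+38=29 <64 → l++
[1,9] -6+38=32 <64 → l++
[2,9] -5+38=33 <64 → l++
[3,9] 1+38=39 <64 → l++
[4,9] 2+38=40 <64 → l++
[5,9] 12+38=50 <64 → l++

l=6, r=9, sum=62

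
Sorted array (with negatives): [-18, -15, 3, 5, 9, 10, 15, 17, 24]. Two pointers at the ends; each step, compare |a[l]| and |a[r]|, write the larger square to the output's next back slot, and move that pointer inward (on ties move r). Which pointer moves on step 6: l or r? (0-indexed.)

l=0 r=8: |-18|<=|24| out[8]=576, r--
l=0 r=7: |-18|>|17| out[7]=324, l++
l=1 r=7: |-15|<=|17| out[6]=289, r--
l=1 r=6: |-15|<=|15| out[5]=225, r--
l=1 r=5: |-15|>|10| out[4]=225, l++
l=2 r=5: |3|<=|10| out[3]=100, r--

r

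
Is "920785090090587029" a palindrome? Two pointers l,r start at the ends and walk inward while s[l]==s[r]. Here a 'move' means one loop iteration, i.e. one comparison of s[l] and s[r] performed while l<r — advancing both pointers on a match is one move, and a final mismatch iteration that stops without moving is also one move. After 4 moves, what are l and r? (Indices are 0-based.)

[0,17] '9'=='9' → l++,r--
[1,16] '2'=='2' → l++,r--
[2,15] '0'=='0' → l++,r--
[3,14] '7'=='7' → l++,r--

l=4, r=13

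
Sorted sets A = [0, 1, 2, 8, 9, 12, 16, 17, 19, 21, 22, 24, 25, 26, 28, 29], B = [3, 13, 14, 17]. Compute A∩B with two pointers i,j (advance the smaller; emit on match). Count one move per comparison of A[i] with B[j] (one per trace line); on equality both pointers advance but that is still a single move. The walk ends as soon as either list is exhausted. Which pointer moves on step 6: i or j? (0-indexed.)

i

i=0 j=0: 0<3, i++
i=1 j=0: 1<3, i++
i=2 j=0: 2<3, i++
i=3 j=0: 8>3, j++
i=3 j=1: 8<13, i++
i=4 j=1: 9<13, i++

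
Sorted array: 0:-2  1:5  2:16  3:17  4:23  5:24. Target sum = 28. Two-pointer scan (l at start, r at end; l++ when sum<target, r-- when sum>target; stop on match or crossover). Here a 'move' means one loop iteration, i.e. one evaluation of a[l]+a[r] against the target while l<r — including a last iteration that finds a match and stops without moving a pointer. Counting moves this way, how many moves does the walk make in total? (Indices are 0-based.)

l=0 r=5: -2+24=22 <28, l++
l=1 r=5: 5+24=29 >28, r--
l=1 r=4: 5+23=28, found

3 moves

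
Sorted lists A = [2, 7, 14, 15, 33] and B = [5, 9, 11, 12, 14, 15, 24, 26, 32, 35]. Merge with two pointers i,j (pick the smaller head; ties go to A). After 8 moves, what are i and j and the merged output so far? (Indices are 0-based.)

[i=0,j=0] A[i]=2<=B[j]=5 take 2 → i++
[i=1,j=0] A[i]=7>B[j]=5 take 5 → j++
[i=1,j=1] A[i]=7<=B[j]=9 take 7 → i++
[i=2,j=1] A[i]=14>B[j]=9 take 9 → j++
[i=2,j=2] A[i]=14>B[j]=11 take 11 → j++
[i=2,j=3] A[i]=14>B[j]=12 take 12 → j++
[i=2,j=4] A[i]=14<=B[j]=14 take 14 → i++
[i=3,j=4] A[i]=15>B[j]=14 take 14 → j++

i=3, j=5, merged so far=[2, 5, 7, 9, 11, 12, 14, 14]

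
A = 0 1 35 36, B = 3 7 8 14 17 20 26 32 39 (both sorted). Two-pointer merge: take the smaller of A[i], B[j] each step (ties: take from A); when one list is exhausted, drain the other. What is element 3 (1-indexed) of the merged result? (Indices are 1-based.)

[i=1,j=1] A[i]=0<=B[j]=3 take 0 → i++
[i=2,j=1] A[i]=1<=B[j]=3 take 1 → i++
[i=3,j=1] A[i]=35>B[j]=3 take 3 → j++
[i=3,j=2] A[i]=35>B[j]=7 take 7 → j++
[i=3,j=3] A[i]=35>B[j]=8 take 8 → j++
[i=3,j=4] A[i]=35>B[j]=14 take 14 → j++
[i=3,j=5] A[i]=35>B[j]=17 take 17 → j++
[i=3,j=6] A[i]=35>B[j]=20 take 20 → j++
[i=3,j=7] A[i]=35>B[j]=26 take 26 → j++
[i=3,j=8] A[i]=35>B[j]=32 take 32 → j++
[i=3,j=9] A[i]=35<=B[j]=39 take 35 → i++
[i=4,j=9] A[i]=36<=B[j]=39 take 36 → i++
[i=5,j=9] A done, take B[j]=39 → j++

merged[3] = 3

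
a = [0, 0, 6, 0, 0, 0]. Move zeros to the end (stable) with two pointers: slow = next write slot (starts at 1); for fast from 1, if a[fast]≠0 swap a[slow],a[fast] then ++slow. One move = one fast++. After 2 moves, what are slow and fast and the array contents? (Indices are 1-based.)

(s=1,f=1) a[fast]=0 → fast++
(s=1,f=2) a[fast]=0 → fast++

slow=1, fast=3, a=[0, 0, 6, 0, 0, 0]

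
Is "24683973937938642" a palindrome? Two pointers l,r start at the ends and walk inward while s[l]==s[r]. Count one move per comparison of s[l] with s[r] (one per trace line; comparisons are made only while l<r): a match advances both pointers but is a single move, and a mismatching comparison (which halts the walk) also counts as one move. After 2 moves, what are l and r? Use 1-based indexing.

l=3, r=15

[1,17] '2'=='2' → l++,r--
[2,16] '4'=='4' → l++,r--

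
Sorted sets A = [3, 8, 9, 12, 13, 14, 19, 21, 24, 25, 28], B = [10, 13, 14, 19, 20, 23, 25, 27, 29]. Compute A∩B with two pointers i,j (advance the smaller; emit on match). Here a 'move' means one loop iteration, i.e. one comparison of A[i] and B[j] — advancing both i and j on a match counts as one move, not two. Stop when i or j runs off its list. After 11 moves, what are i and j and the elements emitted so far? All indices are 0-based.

i=8, j=6, emitted=[13, 14, 19]

[i=0,j=0] 3<10 → i++
[i=1,j=0] 8<10 → i++
[i=2,j=0] 9<10 → i++
[i=3,j=0] 12>10 → j++
[i=3,j=1] 12<13 → i++
[i=4,j=1] 13==13 emit → i++,j++
[i=5,j=2] 14==14 emit → i++,j++
[i=6,j=3] 19==19 emit → i++,j++
[i=7,j=4] 21>20 → j++
[i=7,j=5] 21<23 → i++
[i=8,j=5] 24>23 → j++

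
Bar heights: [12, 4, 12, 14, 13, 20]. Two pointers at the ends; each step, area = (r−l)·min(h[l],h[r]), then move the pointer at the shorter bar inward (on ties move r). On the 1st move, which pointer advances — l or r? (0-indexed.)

l

[0,5] min(12,20)*5=60 best=60 * → l++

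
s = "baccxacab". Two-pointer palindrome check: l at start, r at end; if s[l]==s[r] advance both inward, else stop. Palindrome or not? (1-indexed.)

[1,9] 'b'=='b' → l++,r--
[2,8] 'a'=='a' → l++,r--
[3,7] 'c'=='c' → l++,r--
[4,6] 'c'!='a' → stop

not a palindrome (mismatch at 4,6)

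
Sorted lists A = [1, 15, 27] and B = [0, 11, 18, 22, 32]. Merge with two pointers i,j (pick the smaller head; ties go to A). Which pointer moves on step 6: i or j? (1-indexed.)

j

i=1 j=1: A[i]=1>B[j]=0 take 0, j++
i=1 j=2: A[i]=1<=B[j]=11 take 1, i++
i=2 j=2: A[i]=15>B[j]=11 take 11, j++
i=2 j=3: A[i]=15<=B[j]=18 take 15, i++
i=3 j=3: A[i]=27>B[j]=18 take 18, j++
i=3 j=4: A[i]=27>B[j]=22 take 22, j++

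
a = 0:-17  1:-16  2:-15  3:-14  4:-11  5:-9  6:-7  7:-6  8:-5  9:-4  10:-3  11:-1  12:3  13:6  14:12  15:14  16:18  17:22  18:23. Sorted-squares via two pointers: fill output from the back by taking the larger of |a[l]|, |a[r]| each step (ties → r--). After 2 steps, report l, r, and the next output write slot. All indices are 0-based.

l=0, r=16, next write slot=16

l=0 r=18: |-17|<=|23| out[18]=529, r--
l=0 r=17: |-17|<=|22| out[17]=484, r--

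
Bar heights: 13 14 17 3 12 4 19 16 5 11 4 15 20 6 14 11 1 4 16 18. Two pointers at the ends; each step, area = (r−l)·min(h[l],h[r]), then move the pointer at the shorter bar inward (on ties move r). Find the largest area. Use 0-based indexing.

max area = 289

l=0 r=19: min(13,18)*19=247 best=247 *, l++
l=1 r=19: min(14,18)*18=252 best=252 *, l++
l=2 r=19: min(17,18)*17=289 best=289 *, l++
l=3 r=19: min(3,18)*16=48 best=289, l++
l=4 r=19: min(12,18)*15=180 best=289, l++
l=5 r=19: min(4,18)*14=56 best=289, l++
l=6 r=19: min(19,18)*13=234 best=289, r--
l=6 r=18: min(19,16)*12=192 best=289, r--
l=6 r=17: min(19,4)*11=44 best=289, r--
l=6 r=16: min(19,1)*10=10 best=289, r--
l=6 r=15: min(19,11)*9=99 best=289, r--
l=6 r=14: min(19,14)*8=112 best=289, r--
l=6 r=13: min(19,6)*7=42 best=289, r--
l=6 r=12: min(19,20)*6=114 best=289, l++
l=7 r=12: min(16,20)*5=80 best=289, l++
l=8 r=12: min(5,20)*4=20 best=289, l++
l=9 r=12: min(11,20)*3=33 best=289, l++
l=10 r=12: min(4,20)*2=8 best=289, l++
l=11 r=12: min(15,20)*1=15 best=289, l++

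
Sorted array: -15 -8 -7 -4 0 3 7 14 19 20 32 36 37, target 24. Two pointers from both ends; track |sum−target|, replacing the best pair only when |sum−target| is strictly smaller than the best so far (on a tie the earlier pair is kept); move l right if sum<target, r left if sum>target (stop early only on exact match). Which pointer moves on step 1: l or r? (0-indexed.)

[0,12] -15+37=22 d=2 * → l++

l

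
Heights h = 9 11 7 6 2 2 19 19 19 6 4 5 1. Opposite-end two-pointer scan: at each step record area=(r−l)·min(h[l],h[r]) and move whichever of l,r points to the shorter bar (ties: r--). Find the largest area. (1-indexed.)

max area = 77

l=1 r=13: min(9,1)*12=12 best=12 *, r--
l=1 r=12: min(9,5)*11=55 best=55 *, r--
l=1 r=11: min(9,4)*10=40 best=55, r--
l=1 r=10: min(9,6)*9=54 best=55, r--
l=1 r=9: min(9,19)*8=72 best=72 *, l++
l=2 r=9: min(11,19)*7=77 best=77 *, l++
l=3 r=9: min(7,19)*6=42 best=77, l++
l=4 r=9: min(6,19)*5=30 best=77, l++
l=5 r=9: min(2,19)*4=8 best=77, l++
l=6 r=9: min(2,19)*3=6 best=77, l++
l=7 r=9: min(19,19)*2=38 best=77, r--
l=7 r=8: min(19,19)*1=19 best=77, r--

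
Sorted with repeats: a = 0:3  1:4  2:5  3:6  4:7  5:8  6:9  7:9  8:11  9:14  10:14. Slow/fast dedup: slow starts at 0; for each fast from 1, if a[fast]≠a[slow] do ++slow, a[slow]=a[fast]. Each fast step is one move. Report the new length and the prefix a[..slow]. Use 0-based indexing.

length 9; prefix = [3, 4, 5, 6, 7, 8, 9, 11, 14]

(s=0,f=1) a[fast]=4≠a[slow]=3 write a[1]=4 → slow++,fast++
(s=1,f=2) a[fast]=5≠a[slow]=4 write a[2]=5 → slow++,fast++
(s=2,f=3) a[fast]=6≠a[slow]=5 write a[3]=6 → slow++,fast++
(s=3,f=4) a[fast]=7≠a[slow]=6 write a[4]=7 → slow++,fast++
(s=4,f=5) a[fast]=8≠a[slow]=7 write a[5]=8 → slow++,fast++
(s=5,f=6) a[fast]=9≠a[slow]=8 write a[6]=9 → slow++,fast++
(s=6,f=7) a[fast]=9=a[slow] dup → fast++
(s=6,f=8) a[fast]=11≠a[slow]=9 write a[7]=11 → slow++,fast++
(s=7,f=9) a[fast]=14≠a[slow]=11 write a[8]=14 → slow++,fast++
(s=8,f=10) a[fast]=14=a[slow] dup → fast++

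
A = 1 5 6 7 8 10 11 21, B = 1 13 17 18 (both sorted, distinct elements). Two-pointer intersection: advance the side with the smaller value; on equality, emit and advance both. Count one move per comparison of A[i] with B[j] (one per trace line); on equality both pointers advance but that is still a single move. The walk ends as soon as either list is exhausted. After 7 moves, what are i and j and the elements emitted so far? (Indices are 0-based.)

i=0 j=0: 1==1 emit, i++,j++
i=1 j=1: 5<13, i++
i=2 j=1: 6<13, i++
i=3 j=1: 7<13, i++
i=4 j=1: 8<13, i++
i=5 j=1: 10<13, i++
i=6 j=1: 11<13, i++

i=7, j=1, emitted=[1]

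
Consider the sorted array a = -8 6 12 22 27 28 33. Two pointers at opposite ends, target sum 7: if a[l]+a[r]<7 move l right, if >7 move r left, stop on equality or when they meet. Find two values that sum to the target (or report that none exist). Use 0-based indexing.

no pair

[0,6] -8+33=25 >7 → r--
[0,5] -8+28=20 >7 → r--
[0,4] -8+27=19 >7 → r--
[0,3] -8+22=14 >7 → r--
[0,2] -8+12=4 <7 → l++
[1,2] 6+12=18 >7 → r--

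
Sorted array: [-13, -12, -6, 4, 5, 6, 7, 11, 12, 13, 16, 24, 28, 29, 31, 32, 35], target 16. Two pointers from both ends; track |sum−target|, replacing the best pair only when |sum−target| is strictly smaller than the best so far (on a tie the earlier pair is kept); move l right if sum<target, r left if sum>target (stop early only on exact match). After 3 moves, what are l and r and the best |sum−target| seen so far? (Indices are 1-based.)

l=1 r=17: -13+35=22 d=6 *, r--
l=1 r=16: -13+32=19 d=3 *, r--
l=1 r=15: -13+31=18 d=2 *, r--

l=1, r=14, best |Δ|=2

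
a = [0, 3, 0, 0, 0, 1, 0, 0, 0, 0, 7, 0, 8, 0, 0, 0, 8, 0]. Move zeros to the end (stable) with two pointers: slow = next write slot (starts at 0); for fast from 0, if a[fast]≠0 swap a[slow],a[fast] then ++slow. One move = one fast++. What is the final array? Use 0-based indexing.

[3, 1, 7, 8, 8, 0, 0, 0, 0, 0, 0, 0, 0, 0, 0, 0, 0, 0]

slow=0 fast=0: a[fast]=0, fast++
slow=0 fast=1: a[fast]=3≠0 swap→a[0]=3, slow++,fast++
slow=1 fast=2: a[fast]=0, fast++
slow=1 fast=3: a[fast]=0, fast++
slow=1 fast=4: a[fast]=0, fast++
slow=1 fast=5: a[fast]=1≠0 swap→a[1]=1, slow++,fast++
slow=2 fast=6: a[fast]=0, fast++
slow=2 fast=7: a[fast]=0, fast++
slow=2 fast=8: a[fast]=0, fast++
slow=2 fast=9: a[fast]=0, fast++
slow=2 fast=10: a[fast]=7≠0 swap→a[2]=7, slow++,fast++
slow=3 fast=11: a[fast]=0, fast++
slow=3 fast=12: a[fast]=8≠0 swap→a[3]=8, slow++,fast++
slow=4 fast=13: a[fast]=0, fast++
slow=4 fast=14: a[fast]=0, fast++
slow=4 fast=15: a[fast]=0, fast++
slow=4 fast=16: a[fast]=8≠0 swap→a[4]=8, slow++,fast++
slow=5 fast=17: a[fast]=0, fast++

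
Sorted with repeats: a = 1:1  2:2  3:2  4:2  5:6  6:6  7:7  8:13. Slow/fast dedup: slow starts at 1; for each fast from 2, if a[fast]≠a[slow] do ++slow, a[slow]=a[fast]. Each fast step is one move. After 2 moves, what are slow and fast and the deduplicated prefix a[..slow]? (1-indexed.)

(s=1,f=2) a[fast]=2≠a[slow]=1 write a[2]=2 → slow++,fast++
(s=2,f=3) a[fast]=2=a[slow] dup → fast++

slow=2, fast=4, prefix=[1, 2]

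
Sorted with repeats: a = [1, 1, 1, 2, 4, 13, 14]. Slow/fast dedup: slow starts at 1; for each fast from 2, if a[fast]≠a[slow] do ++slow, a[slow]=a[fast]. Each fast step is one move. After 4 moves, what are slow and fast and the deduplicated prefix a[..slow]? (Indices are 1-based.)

slow=1 fast=2: a[fast]=1=a[slow] dup, fast++
slow=1 fast=3: a[fast]=1=a[slow] dup, fast++
slow=1 fast=4: a[fast]=2≠a[slow]=1 write a[2]=2, slow++,fast++
slow=2 fast=5: a[fast]=4≠a[slow]=2 write a[3]=4, slow++,fast++

slow=3, fast=6, prefix=[1, 2, 4]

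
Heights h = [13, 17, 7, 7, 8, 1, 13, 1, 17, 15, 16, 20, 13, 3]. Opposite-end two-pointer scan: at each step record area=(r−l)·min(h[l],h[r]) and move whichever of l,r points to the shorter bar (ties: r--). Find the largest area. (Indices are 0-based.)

[0,13] min(13,3)*13=39 best=39 * → r--
[0,12] min(13,13)*12=156 best=156 * → r--
[0,11] min(13,20)*11=143 best=156 → l++
[1,11] min(17,20)*10=170 best=170 * → l++
[2,11] min(7,20)*9=63 best=170 → l++
[3,11] min(7,20)*8=56 best=170 → l++
[4,11] min(8,20)*7=56 best=170 → l++
[5,11] min(1,20)*6=6 best=170 → l++
[6,11] min(13,20)*5=65 best=170 → l++
[7,11] min(1,20)*4=4 best=170 → l++
[8,11] min(17,20)*3=51 best=170 → l++
[9,11] min(15,20)*2=30 best=170 → l++
[10,11] min(16,20)*1=16 best=170 → l++

max area = 170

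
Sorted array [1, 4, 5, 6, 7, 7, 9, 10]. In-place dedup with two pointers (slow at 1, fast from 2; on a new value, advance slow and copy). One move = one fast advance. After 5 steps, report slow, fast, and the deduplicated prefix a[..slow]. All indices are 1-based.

(s=1,f=2) a[fast]=4≠a[slow]=1 write a[2]=4 → slow++,fast++
(s=2,f=3) a[fast]=5≠a[slow]=4 write a[3]=5 → slow++,fast++
(s=3,f=4) a[fast]=6≠a[slow]=5 write a[4]=6 → slow++,fast++
(s=4,f=5) a[fast]=7≠a[slow]=6 write a[5]=7 → slow++,fast++
(s=5,f=6) a[fast]=7=a[slow] dup → fast++

slow=5, fast=7, prefix=[1, 4, 5, 6, 7]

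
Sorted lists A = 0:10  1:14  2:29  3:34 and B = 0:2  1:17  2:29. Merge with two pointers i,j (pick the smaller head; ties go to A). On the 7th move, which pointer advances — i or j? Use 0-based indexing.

i

i=0 j=0: A[i]=10>B[j]=2 take 2, j++
i=0 j=1: A[i]=10<=B[j]=17 take 10, i++
i=1 j=1: A[i]=14<=B[j]=17 take 14, i++
i=2 j=1: A[i]=29>B[j]=17 take 17, j++
i=2 j=2: A[i]=29<=B[j]=29 take 29, i++
i=3 j=2: A[i]=34>B[j]=29 take 29, j++
i=3 j=3: B done, take A[i]=34, i++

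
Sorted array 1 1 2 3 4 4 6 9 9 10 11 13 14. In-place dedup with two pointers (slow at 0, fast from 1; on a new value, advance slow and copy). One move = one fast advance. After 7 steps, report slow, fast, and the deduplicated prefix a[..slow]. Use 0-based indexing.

slow=5, fast=8, prefix=[1, 2, 3, 4, 6, 9]

(s=0,f=1) a[fast]=1=a[slow] dup → fast++
(s=0,f=2) a[fast]=2≠a[slow]=1 write a[1]=2 → slow++,fast++
(s=1,f=3) a[fast]=3≠a[slow]=2 write a[2]=3 → slow++,fast++
(s=2,f=4) a[fast]=4≠a[slow]=3 write a[3]=4 → slow++,fast++
(s=3,f=5) a[fast]=4=a[slow] dup → fast++
(s=3,f=6) a[fast]=6≠a[slow]=4 write a[4]=6 → slow++,fast++
(s=4,f=7) a[fast]=9≠a[slow]=6 write a[5]=9 → slow++,fast++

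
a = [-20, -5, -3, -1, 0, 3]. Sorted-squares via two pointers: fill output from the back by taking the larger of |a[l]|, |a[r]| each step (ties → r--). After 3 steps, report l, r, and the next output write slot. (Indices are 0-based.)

l=0 r=5: |-20|>|3| out[5]=400, l++
l=1 r=5: |-5|>|3| out[4]=25, l++
l=2 r=5: |-3|<=|3| out[3]=9, r--

l=2, r=4, next write slot=2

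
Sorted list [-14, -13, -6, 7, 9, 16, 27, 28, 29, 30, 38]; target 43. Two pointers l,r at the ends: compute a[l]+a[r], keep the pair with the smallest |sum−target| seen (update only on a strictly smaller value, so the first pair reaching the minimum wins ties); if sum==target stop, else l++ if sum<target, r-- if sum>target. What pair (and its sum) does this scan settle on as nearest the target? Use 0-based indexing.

pair (16, 27) with sum 43 (|Δ|=0)

[0,10] -14+38=24 d=19 * → l++
[1,10] -13+38=25 d=18 * → l++
[2,10] -6+38=32 d=11 * → l++
[3,10] 7+38=45 d=2 * → r--
[3,9] 7+30=37 d=6 → l++
[4,9] 9+30=39 d=4 → l++
[5,9] 16+30=46 d=3 → r--
[5,8] 16+29=45 d=2 → r--
[5,7] 16+28=44 d=1 * → r--
[5,6] 16+27=43 d=0 * → stop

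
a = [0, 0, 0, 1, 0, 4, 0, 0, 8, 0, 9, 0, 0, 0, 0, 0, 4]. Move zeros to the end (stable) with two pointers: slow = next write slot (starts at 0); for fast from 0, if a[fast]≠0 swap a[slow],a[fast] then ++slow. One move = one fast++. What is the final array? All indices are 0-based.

slow=0 fast=0: a[fast]=0, fast++
slow=0 fast=1: a[fast]=0, fast++
slow=0 fast=2: a[fast]=0, fast++
slow=0 fast=3: a[fast]=1≠0 swap→a[0]=1, slow++,fast++
slow=1 fast=4: a[fast]=0, fast++
slow=1 fast=5: a[fast]=4≠0 swap→a[1]=4, slow++,fast++
slow=2 fast=6: a[fast]=0, fast++
slow=2 fast=7: a[fast]=0, fast++
slow=2 fast=8: a[fast]=8≠0 swap→a[2]=8, slow++,fast++
slow=3 fast=9: a[fast]=0, fast++
slow=3 fast=10: a[fast]=9≠0 swap→a[3]=9, slow++,fast++
slow=4 fast=11: a[fast]=0, fast++
slow=4 fast=12: a[fast]=0, fast++
slow=4 fast=13: a[fast]=0, fast++
slow=4 fast=14: a[fast]=0, fast++
slow=4 fast=15: a[fast]=0, fast++
slow=4 fast=16: a[fast]=4≠0 swap→a[4]=4, slow++,fast++

[1, 4, 8, 9, 4, 0, 0, 0, 0, 0, 0, 0, 0, 0, 0, 0, 0]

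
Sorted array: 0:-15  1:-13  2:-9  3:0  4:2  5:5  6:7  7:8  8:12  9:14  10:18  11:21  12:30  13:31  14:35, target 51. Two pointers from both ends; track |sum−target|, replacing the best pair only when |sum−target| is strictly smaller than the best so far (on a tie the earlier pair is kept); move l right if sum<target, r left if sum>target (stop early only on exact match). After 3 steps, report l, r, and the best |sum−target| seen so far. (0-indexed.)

[0,14] -15+35=20 d=31 * → l++
[1,14] -13+35=22 d=29 * → l++
[2,14] -9+35=26 d=25 * → l++

l=3, r=14, best |Δ|=25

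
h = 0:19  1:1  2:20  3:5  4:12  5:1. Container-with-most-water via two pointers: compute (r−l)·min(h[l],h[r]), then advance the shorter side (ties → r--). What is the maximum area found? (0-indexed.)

max area = 48

[0,5] min(19,1)*5=5 best=5 * → r--
[0,4] min(19,12)*4=48 best=48 * → r--
[0,3] min(19,5)*3=15 best=48 → r--
[0,2] min(19,20)*2=38 best=48 → l++
[1,2] min(1,20)*1=1 best=48 → l++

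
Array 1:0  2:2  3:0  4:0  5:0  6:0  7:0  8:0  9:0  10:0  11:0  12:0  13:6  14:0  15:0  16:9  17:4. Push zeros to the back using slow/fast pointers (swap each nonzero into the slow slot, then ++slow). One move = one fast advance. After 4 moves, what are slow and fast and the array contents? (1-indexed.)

slow=2, fast=5, a=[2, 0, 0, 0, 0, 0, 0, 0, 0, 0, 0, 0, 6, 0, 0, 9, 4]

slow=1 fast=1: a[fast]=0, fast++
slow=1 fast=2: a[fast]=2≠0 swap→a[1]=2, slow++,fast++
slow=2 fast=3: a[fast]=0, fast++
slow=2 fast=4: a[fast]=0, fast++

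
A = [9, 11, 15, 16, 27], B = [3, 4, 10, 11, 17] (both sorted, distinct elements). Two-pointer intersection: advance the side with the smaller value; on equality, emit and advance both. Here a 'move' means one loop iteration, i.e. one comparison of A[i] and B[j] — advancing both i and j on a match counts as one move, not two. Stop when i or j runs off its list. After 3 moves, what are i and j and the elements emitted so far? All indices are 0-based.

[i=0,j=0] 9>3 → j++
[i=0,j=1] 9>4 → j++
[i=0,j=2] 9<10 → i++

i=1, j=2, emitted=[]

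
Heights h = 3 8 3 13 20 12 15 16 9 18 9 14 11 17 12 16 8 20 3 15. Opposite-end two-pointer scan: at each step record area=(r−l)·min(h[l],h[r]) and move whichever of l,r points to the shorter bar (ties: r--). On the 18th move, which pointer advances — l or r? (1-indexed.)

r

l=1 r=20: min(3,15)*19=57 best=57 *, l++
l=2 r=20: min(8,15)*18=144 best=144 *, l++
l=3 r=20: min(3,15)*17=51 best=144, l++
l=4 r=20: min(13,15)*16=208 best=208 *, l++
l=5 r=20: min(20,15)*15=225 best=225 *, r--
l=5 r=19: min(20,3)*14=42 best=225, r--
l=5 r=18: min(20,20)*13=260 best=260 *, r--
l=5 r=17: min(20,8)*12=96 best=260, r--
l=5 r=16: min(20,16)*11=176 best=260, r--
l=5 r=15: min(20,12)*10=120 best=260, r--
l=5 r=14: min(20,17)*9=153 best=260, r--
l=5 r=13: min(20,11)*8=88 best=260, r--
l=5 r=12: min(20,14)*7=98 best=260, r--
l=5 r=11: min(20,9)*6=54 best=260, r--
l=5 r=10: min(20,18)*5=90 best=260, r--
l=5 r=9: min(20,9)*4=36 best=260, r--
l=5 r=8: min(20,16)*3=48 best=260, r--
l=5 r=7: min(20,15)*2=30 best=260, r--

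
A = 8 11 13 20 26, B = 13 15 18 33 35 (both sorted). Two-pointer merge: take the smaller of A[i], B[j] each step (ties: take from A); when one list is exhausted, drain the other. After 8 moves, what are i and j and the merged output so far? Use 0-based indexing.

i=0 j=0: A[i]=8<=B[j]=13 take 8, i++
i=1 j=0: A[i]=11<=B[j]=13 take 11, i++
i=2 j=0: A[i]=13<=B[j]=13 take 13, i++
i=3 j=0: A[i]=20>B[j]=13 take 13, j++
i=3 j=1: A[i]=20>B[j]=15 take 15, j++
i=3 j=2: A[i]=20>B[j]=18 take 18, j++
i=3 j=3: A[i]=20<=B[j]=33 take 20, i++
i=4 j=3: A[i]=26<=B[j]=33 take 26, i++

i=5, j=3, merged so far=[8, 11, 13, 13, 15, 18, 20, 26]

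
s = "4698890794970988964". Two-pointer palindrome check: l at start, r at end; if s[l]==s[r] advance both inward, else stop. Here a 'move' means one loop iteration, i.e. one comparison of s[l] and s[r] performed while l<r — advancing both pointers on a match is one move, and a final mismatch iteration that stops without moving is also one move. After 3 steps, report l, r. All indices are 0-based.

l=3, r=15

l=0 r=18: '4'=='4', l++,r--
l=1 r=17: '6'=='6', l++,r--
l=2 r=16: '9'=='9', l++,r--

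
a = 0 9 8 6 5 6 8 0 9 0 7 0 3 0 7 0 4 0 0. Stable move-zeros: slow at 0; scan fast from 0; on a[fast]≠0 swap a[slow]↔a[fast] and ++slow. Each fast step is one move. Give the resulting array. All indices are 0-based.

[9, 8, 6, 5, 6, 8, 9, 7, 3, 7, 4, 0, 0, 0, 0, 0, 0, 0, 0]

(s=0,f=0) a[fast]=0 → fast++
(s=0,f=1) a[fast]=9≠0 swap→a[0]=9 → slow++,fast++
(s=1,f=2) a[fast]=8≠0 swap→a[1]=8 → slow++,fast++
(s=2,f=3) a[fast]=6≠0 swap→a[2]=6 → slow++,fast++
(s=3,f=4) a[fast]=5≠0 swap→a[3]=5 → slow++,fast++
(s=4,f=5) a[fast]=6≠0 swap→a[4]=6 → slow++,fast++
(s=5,f=6) a[fast]=8≠0 swap→a[5]=8 → slow++,fast++
(s=6,f=7) a[fast]=0 → fast++
(s=6,f=8) a[fast]=9≠0 swap→a[6]=9 → slow++,fast++
(s=7,f=9) a[fast]=0 → fast++
(s=7,f=10) a[fast]=7≠0 swap→a[7]=7 → slow++,fast++
(s=8,f=11) a[fast]=0 → fast++
(s=8,f=12) a[fast]=3≠0 swap→a[8]=3 → slow++,fast++
(s=9,f=13) a[fast]=0 → fast++
(s=9,f=14) a[fast]=7≠0 swap→a[9]=7 → slow++,fast++
(s=10,f=15) a[fast]=0 → fast++
(s=10,f=16) a[fast]=4≠0 swap→a[10]=4 → slow++,fast++
(s=11,f=17) a[fast]=0 → fast++
(s=11,f=18) a[fast]=0 → fast++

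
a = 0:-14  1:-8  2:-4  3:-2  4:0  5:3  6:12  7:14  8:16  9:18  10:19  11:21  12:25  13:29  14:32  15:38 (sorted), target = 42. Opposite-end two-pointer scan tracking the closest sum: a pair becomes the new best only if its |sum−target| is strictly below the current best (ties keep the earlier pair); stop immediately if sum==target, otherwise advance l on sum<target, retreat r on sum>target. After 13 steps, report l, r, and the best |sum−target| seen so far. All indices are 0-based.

l=9, r=11, best |Δ|=1

[0,15] -14+38=24 d=18 * → l++
[1,15] -8+38=30 d=12 * → l++
[2,15] -4+38=34 d=8 * → l++
[3,15] -2+38=36 d=6 * → l++
[4,15] 0+38=38 d=4 * → l++
[5,15] 3+38=41 d=1 * → l++
[6,15] 12+38=50 d=8 → r--
[6,14] 12+32=44 d=2 → r--
[6,13] 12+29=41 d=1 → l++
[7,13] 14+29=43 d=1 → r--
[7,12] 14+25=39 d=3 → l++
[8,12] 16+25=41 d=1 → l++
[9,12] 18+25=43 d=1 → r--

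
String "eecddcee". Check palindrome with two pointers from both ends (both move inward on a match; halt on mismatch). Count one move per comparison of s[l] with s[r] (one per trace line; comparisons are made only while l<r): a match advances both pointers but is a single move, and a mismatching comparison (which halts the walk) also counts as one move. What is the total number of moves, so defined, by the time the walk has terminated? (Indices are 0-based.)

4 moves

l=0 r=7: 'e'=='e', l++,r--
l=1 r=6: 'e'=='e', l++,r--
l=2 r=5: 'c'=='c', l++,r--
l=3 r=4: 'd'=='d', l++,r--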